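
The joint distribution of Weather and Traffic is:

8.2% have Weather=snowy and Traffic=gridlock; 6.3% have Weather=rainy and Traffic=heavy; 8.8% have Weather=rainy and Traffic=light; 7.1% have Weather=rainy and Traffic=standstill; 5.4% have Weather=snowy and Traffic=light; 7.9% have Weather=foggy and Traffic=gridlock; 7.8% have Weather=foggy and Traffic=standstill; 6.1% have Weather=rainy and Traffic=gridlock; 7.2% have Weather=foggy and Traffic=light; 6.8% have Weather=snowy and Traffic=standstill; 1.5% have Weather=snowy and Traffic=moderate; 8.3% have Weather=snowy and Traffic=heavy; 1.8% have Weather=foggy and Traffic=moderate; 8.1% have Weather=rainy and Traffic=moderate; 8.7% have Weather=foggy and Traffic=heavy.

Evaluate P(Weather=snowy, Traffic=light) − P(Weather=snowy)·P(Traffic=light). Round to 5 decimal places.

-0.01063

P(Weather=snowy) = 0.054 + 0.015 + 0.083 + 0.082 + 0.068 = 0.302.
P(Traffic=light) = 0.088 + 0.054 + 0.072 = 0.214.
P(Weather=snowy, Traffic=light) − P(Weather=snowy)P(Traffic=light) = 0.054 − 0.302×0.214 = -0.01063.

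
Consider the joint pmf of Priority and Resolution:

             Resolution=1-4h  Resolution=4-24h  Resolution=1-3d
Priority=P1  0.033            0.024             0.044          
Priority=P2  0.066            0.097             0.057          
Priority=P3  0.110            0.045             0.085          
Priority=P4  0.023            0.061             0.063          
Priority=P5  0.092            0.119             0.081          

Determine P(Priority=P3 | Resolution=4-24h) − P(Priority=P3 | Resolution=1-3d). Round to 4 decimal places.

P(Resolution=4-24h) = 0.024 + 0.097 + 0.045 + 0.061 + 0.119 = 0.346; P(Priority=P3 | Resolution=4-24h) = 0.045/0.346 = 0.13006.
P(Resolution=1-3d) = 0.044 + 0.057 + 0.085 + 0.063 + 0.081 = 0.330; P(Priority=P3 | Resolution=1-3d) = 0.085/0.330 = 0.25758.
Difference = -0.1275.

-0.1275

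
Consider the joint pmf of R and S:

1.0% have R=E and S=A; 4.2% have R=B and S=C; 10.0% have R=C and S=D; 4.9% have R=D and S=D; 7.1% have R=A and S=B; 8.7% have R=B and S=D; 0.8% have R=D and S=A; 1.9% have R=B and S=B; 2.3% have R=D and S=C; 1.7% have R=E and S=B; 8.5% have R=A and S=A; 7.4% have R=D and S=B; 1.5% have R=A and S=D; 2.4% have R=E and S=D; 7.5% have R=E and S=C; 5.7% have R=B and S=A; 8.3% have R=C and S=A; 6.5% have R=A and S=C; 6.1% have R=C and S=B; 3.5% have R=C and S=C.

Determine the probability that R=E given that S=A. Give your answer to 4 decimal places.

P(S=A) = 0.085 + 0.057 + 0.083 + 0.008 + 0.010 = 0.243.
P(R=E | S=A) = 0.010/0.243 = 0.0412.

0.0412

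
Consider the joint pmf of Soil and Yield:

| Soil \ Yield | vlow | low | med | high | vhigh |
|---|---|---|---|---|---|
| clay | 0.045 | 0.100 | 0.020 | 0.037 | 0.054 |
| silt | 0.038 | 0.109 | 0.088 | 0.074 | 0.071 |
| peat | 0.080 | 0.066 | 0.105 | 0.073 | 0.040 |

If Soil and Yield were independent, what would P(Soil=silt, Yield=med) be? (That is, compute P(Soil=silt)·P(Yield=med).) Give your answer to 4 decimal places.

P(Soil=silt) = 0.038 + 0.109 + 0.088 + 0.074 + 0.071 = 0.380.
P(Yield=med) = 0.020 + 0.088 + 0.105 = 0.213.
Product: 0.380 × 0.213 = 0.0809.

0.0809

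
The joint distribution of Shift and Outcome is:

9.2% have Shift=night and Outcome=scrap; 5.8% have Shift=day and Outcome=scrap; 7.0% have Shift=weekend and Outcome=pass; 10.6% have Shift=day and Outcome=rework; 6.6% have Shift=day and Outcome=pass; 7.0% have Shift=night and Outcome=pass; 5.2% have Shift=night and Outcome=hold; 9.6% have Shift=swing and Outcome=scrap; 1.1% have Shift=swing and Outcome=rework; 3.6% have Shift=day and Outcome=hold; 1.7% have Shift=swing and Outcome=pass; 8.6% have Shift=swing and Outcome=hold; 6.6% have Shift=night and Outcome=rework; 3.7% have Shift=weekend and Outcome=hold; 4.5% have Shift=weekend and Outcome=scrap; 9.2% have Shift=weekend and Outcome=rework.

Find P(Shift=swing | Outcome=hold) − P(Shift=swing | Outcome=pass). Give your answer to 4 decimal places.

P(Outcome=hold) = 0.036 + 0.086 + 0.052 + 0.037 = 0.211; P(Shift=swing | Outcome=hold) = 0.086/0.211 = 0.40758.
P(Outcome=pass) = 0.066 + 0.017 + 0.070 + 0.070 = 0.223; P(Shift=swing | Outcome=pass) = 0.017/0.223 = 0.07623.
Difference = 0.3313.

0.3313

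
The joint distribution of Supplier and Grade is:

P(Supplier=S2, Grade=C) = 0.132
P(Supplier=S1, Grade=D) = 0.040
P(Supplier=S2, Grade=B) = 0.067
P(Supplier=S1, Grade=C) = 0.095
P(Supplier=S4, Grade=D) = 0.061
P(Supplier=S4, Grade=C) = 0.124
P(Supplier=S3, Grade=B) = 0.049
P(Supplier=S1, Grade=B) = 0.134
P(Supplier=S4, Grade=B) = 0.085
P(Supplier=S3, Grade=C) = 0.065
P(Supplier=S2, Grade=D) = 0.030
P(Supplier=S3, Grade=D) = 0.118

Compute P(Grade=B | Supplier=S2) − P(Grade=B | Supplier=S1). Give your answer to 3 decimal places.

-0.206

P(Supplier=S2) = 0.067 + 0.132 + 0.030 = 0.229; P(Grade=B | Supplier=S2) = 0.067/0.229 = 0.2926.
P(Supplier=S1) = 0.134 + 0.095 + 0.040 = 0.269; P(Grade=B | Supplier=S1) = 0.134/0.269 = 0.4981.
Difference = -0.206.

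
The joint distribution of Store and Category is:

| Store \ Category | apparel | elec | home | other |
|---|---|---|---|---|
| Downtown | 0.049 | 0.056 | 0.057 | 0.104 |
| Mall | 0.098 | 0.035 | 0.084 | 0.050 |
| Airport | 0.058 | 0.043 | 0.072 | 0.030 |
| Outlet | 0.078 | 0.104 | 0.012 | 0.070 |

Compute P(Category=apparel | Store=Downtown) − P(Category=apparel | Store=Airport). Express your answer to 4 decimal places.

P(Store=Downtown) = 0.049 + 0.056 + 0.057 + 0.104 = 0.266; P(Category=apparel | Store=Downtown) = 0.049/0.266 = 0.18421.
P(Store=Airport) = 0.058 + 0.043 + 0.072 + 0.030 = 0.203; P(Category=apparel | Store=Airport) = 0.058/0.203 = 0.28571.
Difference = -0.1015.

-0.1015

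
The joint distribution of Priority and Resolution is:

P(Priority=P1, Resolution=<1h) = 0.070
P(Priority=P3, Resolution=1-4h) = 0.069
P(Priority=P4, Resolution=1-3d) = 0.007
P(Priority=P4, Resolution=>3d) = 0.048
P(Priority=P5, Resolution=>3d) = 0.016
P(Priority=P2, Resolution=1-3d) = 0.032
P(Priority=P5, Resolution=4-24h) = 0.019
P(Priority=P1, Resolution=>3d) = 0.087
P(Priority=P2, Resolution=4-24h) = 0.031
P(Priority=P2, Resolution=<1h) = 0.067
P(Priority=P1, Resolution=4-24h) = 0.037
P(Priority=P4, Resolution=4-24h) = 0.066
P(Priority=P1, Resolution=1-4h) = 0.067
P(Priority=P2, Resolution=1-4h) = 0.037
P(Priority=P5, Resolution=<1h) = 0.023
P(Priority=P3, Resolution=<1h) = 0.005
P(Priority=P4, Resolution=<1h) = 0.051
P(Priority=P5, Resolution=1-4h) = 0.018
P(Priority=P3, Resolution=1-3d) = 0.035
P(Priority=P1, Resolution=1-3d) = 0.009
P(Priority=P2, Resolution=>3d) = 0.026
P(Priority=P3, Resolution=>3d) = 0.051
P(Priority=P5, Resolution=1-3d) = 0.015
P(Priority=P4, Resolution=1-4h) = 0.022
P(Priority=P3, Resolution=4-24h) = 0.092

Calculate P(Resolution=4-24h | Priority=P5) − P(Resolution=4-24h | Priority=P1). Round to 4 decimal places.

P(Priority=P5) = 0.023 + 0.018 + 0.019 + 0.015 + 0.016 = 0.091; P(Resolution=4-24h | Priority=P5) = 0.019/0.091 = 0.20879.
P(Priority=P1) = 0.070 + 0.067 + 0.037 + 0.009 + 0.087 = 0.270; P(Resolution=4-24h | Priority=P1) = 0.037/0.270 = 0.13704.
Difference = 0.0718.

0.0718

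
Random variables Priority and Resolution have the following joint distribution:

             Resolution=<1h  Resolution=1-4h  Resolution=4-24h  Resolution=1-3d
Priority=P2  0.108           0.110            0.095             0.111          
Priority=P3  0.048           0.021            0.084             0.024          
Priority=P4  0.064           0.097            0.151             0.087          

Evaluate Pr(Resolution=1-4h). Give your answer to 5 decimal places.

0.22800

P(Resolution=1-4h) = 0.110 + 0.021 + 0.097 = 0.228.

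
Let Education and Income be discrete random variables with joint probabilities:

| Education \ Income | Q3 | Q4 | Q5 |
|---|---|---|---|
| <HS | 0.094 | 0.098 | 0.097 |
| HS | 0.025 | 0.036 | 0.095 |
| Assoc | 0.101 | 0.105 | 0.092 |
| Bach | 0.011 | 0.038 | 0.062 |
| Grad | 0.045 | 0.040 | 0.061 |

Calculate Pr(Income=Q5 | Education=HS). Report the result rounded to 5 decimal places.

0.60897

P(Education=HS) = 0.025 + 0.036 + 0.095 = 0.156.
P(Income=Q5 | Education=HS) = 0.095/0.156 = 0.60897.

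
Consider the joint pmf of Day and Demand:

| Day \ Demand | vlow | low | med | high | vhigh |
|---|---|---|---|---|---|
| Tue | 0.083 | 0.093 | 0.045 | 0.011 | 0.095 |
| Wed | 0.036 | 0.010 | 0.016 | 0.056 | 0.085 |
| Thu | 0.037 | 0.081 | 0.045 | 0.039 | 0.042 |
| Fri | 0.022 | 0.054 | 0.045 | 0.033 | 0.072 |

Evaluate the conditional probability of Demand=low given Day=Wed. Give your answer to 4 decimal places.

0.0493

P(Day=Wed) = 0.036 + 0.010 + 0.016 + 0.056 + 0.085 = 0.203.
P(Demand=low | Day=Wed) = 0.010/0.203 = 0.0493.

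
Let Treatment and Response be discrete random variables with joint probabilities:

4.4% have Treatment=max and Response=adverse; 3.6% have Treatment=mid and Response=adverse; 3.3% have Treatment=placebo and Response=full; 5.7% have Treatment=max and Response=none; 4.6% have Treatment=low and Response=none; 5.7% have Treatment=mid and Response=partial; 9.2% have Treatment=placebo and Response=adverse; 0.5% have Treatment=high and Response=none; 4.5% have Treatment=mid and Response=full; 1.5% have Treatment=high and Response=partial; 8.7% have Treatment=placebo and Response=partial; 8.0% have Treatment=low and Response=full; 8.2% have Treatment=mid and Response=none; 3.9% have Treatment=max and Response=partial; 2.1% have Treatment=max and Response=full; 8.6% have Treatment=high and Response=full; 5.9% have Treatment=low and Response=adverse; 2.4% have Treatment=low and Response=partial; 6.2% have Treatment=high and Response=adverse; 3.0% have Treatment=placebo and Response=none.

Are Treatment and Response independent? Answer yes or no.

no

P(Treatment=high) = 0.168 and P(Response=full) = 0.265, so their product is 0.04452, but P(Treatment=high, Response=full) = 0.086. Since these differ, Treatment and Response are not independent.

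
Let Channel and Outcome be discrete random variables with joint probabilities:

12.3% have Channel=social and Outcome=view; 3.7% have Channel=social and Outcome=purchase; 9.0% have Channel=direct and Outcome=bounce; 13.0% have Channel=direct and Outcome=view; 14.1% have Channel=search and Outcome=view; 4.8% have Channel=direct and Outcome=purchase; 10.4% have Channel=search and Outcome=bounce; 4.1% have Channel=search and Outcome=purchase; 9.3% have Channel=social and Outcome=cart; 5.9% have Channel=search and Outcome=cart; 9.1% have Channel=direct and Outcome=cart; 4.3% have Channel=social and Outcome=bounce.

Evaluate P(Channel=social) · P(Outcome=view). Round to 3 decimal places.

0.117

P(Channel=social) = 0.043 + 0.123 + 0.093 + 0.037 = 0.296.
P(Outcome=view) = 0.141 + 0.123 + 0.130 = 0.394.
Product: 0.296 × 0.394 = 0.117.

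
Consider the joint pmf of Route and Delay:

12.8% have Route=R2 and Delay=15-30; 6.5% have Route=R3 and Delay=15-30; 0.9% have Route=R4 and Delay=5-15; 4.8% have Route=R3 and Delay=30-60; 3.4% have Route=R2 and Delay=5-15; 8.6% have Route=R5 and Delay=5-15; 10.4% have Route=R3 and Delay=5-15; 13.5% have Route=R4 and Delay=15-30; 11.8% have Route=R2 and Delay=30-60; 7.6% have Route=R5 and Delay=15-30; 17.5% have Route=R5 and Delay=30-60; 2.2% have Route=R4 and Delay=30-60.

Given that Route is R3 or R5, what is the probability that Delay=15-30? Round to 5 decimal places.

0.25451

P(Route=R3) = 0.104 + 0.065 + 0.048 = 0.217.
P(Route=R5) = 0.086 + 0.076 + 0.175 = 0.337.
P(Route ∈ {R3, R5}) = 0.217 + 0.337 = 0.554; P(Delay=15-30, Route ∈ {R3, R5}) = 0.065 + 0.076 = 0.141.
P(Delay=15-30 | Route ∈ {R3, R5}) = 0.141/0.554 = 0.25451.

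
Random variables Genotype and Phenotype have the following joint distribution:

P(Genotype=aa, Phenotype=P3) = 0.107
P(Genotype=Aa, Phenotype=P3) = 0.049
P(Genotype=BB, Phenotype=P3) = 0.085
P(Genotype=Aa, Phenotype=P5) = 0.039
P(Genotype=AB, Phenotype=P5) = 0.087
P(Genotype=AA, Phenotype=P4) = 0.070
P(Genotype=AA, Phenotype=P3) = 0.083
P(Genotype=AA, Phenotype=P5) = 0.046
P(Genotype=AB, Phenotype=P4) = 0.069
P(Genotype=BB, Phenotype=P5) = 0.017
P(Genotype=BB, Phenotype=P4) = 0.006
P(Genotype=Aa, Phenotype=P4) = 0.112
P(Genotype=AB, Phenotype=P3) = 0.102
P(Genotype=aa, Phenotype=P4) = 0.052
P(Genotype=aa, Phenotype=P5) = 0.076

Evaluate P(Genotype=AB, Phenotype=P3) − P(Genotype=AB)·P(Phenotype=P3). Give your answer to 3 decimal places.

P(Genotype=AB) = 0.102 + 0.069 + 0.087 = 0.258.
P(Phenotype=P3) = 0.083 + 0.049 + 0.107 + 0.102 + 0.085 = 0.426.
P(Genotype=AB, Phenotype=P3) − P(Genotype=AB)P(Phenotype=P3) = 0.102 − 0.258×0.426 = -0.008.

-0.008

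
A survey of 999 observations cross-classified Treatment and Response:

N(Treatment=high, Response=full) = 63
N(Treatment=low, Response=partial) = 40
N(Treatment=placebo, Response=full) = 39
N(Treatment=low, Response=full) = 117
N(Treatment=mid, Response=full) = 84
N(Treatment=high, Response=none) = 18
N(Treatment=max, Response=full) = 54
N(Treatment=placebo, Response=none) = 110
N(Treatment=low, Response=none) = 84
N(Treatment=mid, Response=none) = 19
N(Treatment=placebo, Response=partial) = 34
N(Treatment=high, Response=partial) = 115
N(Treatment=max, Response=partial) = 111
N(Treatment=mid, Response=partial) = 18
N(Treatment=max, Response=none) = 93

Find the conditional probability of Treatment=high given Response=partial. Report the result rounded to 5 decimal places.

0.36164

Total with Response=partial: 34 + 40 + 18 + 115 + 111 = 318.
P(Treatment=high | Response=partial) = 115/318 = 0.36164.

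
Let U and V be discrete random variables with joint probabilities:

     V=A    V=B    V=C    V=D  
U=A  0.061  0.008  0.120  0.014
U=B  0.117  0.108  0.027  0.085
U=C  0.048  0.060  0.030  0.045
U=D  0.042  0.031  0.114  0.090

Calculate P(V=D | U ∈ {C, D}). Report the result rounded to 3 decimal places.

P(U=C) = 0.048 + 0.060 + 0.030 + 0.045 = 0.183.
P(U=D) = 0.042 + 0.031 + 0.114 + 0.090 = 0.277.
P(U ∈ {C, D}) = 0.183 + 0.277 = 0.460; P(V=D, U ∈ {C, D}) = 0.045 + 0.090 = 0.135.
P(V=D | U ∈ {C, D}) = 0.135/0.460 = 0.293.

0.293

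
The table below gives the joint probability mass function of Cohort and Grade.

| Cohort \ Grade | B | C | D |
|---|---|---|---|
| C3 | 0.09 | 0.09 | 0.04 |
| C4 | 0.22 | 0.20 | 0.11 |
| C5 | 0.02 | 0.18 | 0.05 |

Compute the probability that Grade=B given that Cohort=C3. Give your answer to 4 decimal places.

P(Cohort=C3) = 0.09 + 0.09 + 0.04 = 0.22.
P(Grade=B | Cohort=C3) = 0.09/0.22 = 0.4091.

0.4091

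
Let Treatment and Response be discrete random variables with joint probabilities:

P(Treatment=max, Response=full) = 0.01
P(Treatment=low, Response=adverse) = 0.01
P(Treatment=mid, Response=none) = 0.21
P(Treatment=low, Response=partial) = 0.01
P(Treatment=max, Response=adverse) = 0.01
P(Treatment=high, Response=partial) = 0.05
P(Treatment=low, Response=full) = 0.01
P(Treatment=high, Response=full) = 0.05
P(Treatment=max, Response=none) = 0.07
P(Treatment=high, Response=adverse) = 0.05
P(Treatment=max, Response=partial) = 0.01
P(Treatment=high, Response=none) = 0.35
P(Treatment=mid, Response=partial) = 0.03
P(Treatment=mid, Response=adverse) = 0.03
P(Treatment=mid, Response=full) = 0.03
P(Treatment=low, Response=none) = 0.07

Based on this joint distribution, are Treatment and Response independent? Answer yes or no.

yes

Every cell satisfies P(Treatment,Response) = P(Treatment)·P(Response). For instance P(Treatment=low) = 0.10, P(Response=adverse) = 0.10, and 0.10×0.10 = 0.01 matches the joint entry. So Treatment and Response are independent.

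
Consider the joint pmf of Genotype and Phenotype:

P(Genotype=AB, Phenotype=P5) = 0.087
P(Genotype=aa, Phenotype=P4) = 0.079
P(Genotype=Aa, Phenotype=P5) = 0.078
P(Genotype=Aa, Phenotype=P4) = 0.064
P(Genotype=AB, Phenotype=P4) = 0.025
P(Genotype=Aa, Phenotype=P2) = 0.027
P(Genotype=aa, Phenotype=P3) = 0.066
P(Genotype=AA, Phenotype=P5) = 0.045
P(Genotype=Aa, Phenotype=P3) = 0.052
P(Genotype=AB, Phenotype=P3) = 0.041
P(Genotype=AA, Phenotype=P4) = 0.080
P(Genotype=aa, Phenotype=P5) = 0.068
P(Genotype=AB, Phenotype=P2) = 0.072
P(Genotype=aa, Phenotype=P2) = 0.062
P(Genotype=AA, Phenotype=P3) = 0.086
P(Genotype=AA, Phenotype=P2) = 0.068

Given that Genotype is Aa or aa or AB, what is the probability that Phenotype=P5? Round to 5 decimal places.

0.32316

P(Genotype=Aa) = 0.027 + 0.052 + 0.064 + 0.078 = 0.221.
P(Genotype=aa) = 0.062 + 0.066 + 0.079 + 0.068 = 0.275.
P(Genotype=AB) = 0.072 + 0.041 + 0.025 + 0.087 = 0.225.
P(Genotype ∈ {Aa, aa, AB}) = 0.221 + 0.275 + 0.225 = 0.721; P(Phenotype=P5, Genotype ∈ {Aa, aa, AB}) = 0.078 + 0.068 + 0.087 = 0.233.
P(Phenotype=P5 | Genotype ∈ {Aa, aa, AB}) = 0.233/0.721 = 0.32316.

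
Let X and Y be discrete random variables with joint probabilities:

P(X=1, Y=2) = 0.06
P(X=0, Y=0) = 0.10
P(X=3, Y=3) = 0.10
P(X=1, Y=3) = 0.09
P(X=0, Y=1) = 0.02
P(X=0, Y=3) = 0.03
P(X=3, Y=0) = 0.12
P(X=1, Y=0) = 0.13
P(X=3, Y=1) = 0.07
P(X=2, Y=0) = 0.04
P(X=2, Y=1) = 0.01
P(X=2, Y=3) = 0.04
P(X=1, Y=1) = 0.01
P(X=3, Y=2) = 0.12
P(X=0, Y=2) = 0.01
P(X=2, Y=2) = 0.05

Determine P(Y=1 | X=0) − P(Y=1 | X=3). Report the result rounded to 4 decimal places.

P(X=0) = 0.10 + 0.02 + 0.01 + 0.03 = 0.16; P(Y=1 | X=0) = 0.02/0.16 = 0.12500.
P(X=3) = 0.12 + 0.07 + 0.12 + 0.10 = 0.41; P(Y=1 | X=3) = 0.07/0.41 = 0.17073.
Difference = -0.0457.

-0.0457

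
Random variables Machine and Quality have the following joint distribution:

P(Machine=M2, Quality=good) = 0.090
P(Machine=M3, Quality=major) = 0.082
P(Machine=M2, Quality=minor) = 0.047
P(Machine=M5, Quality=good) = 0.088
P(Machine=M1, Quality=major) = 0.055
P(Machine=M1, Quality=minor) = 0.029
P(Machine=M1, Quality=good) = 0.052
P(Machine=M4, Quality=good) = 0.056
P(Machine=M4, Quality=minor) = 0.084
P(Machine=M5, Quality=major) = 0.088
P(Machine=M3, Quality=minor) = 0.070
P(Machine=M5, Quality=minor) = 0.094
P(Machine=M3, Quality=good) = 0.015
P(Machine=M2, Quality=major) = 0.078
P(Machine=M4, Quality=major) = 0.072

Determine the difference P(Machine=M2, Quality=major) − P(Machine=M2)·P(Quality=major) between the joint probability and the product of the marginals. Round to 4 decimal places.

P(Machine=M2) = 0.090 + 0.047 + 0.078 = 0.215.
P(Quality=major) = 0.055 + 0.078 + 0.082 + 0.072 + 0.088 = 0.375.
P(Machine=M2, Quality=major) − P(Machine=M2)P(Quality=major) = 0.078 − 0.215×0.375 = -0.0026.

-0.0026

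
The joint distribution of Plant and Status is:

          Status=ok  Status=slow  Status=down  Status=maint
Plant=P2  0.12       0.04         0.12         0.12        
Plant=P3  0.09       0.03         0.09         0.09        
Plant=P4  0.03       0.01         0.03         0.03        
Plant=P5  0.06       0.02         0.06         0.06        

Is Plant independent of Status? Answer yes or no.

yes

Every cell satisfies P(Plant,Status) = P(Plant)·P(Status). For instance P(Plant=P5) = 0.20, P(Status=ok) = 0.30, and 0.20×0.30 = 0.06 matches the joint entry. So Plant and Status are independent.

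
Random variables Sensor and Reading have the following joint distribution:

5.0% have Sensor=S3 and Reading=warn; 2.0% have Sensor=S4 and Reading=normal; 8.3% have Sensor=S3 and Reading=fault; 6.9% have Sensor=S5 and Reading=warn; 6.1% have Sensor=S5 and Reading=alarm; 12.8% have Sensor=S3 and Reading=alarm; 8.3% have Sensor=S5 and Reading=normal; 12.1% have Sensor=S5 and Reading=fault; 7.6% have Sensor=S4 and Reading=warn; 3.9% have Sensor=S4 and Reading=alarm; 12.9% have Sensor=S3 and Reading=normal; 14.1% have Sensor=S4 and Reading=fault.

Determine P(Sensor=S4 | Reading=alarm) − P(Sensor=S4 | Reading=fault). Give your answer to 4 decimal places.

-0.2376

P(Reading=alarm) = 0.128 + 0.039 + 0.061 = 0.228; P(Sensor=S4 | Reading=alarm) = 0.039/0.228 = 0.17105.
P(Reading=fault) = 0.083 + 0.141 + 0.121 = 0.345; P(Sensor=S4 | Reading=fault) = 0.141/0.345 = 0.40870.
Difference = -0.2376.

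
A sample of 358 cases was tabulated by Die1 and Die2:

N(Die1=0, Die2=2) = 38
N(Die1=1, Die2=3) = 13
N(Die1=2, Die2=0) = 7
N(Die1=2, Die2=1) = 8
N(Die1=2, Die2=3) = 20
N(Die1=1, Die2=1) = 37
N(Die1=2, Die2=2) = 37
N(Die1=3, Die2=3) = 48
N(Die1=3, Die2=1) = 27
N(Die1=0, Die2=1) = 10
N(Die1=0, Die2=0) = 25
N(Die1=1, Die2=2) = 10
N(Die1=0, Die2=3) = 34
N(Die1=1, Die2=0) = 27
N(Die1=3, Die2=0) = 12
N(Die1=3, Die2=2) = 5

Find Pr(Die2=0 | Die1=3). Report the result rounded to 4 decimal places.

0.1304

Total with Die1=3: 12 + 27 + 5 + 48 = 92.
P(Die2=0 | Die1=3) = 12/92 = 0.1304.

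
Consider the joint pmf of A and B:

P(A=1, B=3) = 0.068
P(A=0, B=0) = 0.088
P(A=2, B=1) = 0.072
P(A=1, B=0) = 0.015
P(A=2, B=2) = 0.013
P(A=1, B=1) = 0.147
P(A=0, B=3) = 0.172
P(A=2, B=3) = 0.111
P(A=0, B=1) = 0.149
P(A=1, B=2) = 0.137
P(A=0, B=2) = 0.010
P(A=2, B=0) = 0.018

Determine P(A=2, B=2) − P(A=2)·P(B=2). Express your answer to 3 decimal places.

-0.021

P(A=2) = 0.018 + 0.072 + 0.013 + 0.111 = 0.214.
P(B=2) = 0.010 + 0.137 + 0.013 = 0.160.
P(A=2, B=2) − P(A=2)P(B=2) = 0.013 − 0.214×0.160 = -0.021.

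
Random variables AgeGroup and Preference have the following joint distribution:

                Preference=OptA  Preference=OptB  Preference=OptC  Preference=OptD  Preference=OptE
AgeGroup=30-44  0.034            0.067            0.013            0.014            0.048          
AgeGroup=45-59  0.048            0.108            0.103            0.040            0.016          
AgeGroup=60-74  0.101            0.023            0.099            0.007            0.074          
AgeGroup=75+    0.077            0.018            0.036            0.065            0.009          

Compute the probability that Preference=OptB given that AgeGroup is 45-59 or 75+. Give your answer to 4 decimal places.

P(AgeGroup=45-59) = 0.048 + 0.108 + 0.103 + 0.040 + 0.016 = 0.315.
P(AgeGroup=75+) = 0.077 + 0.018 + 0.036 + 0.065 + 0.009 = 0.205.
P(AgeGroup ∈ {45-59, 75+}) = 0.315 + 0.205 = 0.520; P(Preference=OptB, AgeGroup ∈ {45-59, 75+}) = 0.108 + 0.018 = 0.126.
P(Preference=OptB | AgeGroup ∈ {45-59, 75+}) = 0.126/0.520 = 0.2423.

0.2423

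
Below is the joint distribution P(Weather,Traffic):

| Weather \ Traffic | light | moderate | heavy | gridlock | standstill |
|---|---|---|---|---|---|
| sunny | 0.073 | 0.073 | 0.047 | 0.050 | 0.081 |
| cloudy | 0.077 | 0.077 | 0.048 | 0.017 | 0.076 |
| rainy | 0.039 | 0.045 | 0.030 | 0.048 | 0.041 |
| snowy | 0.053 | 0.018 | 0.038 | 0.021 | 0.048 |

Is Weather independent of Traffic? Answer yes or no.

no

P(Weather=cloudy) = 0.295 and P(Traffic=gridlock) = 0.136, so their product is 0.04012, but P(Weather=cloudy, Traffic=gridlock) = 0.017. Since these differ, Weather and Traffic are not independent.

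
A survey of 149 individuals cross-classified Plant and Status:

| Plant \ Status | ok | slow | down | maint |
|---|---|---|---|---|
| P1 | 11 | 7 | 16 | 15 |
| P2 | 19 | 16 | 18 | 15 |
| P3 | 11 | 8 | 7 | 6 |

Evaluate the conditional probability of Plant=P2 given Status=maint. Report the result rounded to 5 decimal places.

0.41667

Total with Status=maint: 15 + 15 + 6 = 36.
P(Plant=P2 | Status=maint) = 15/36 = 0.41667.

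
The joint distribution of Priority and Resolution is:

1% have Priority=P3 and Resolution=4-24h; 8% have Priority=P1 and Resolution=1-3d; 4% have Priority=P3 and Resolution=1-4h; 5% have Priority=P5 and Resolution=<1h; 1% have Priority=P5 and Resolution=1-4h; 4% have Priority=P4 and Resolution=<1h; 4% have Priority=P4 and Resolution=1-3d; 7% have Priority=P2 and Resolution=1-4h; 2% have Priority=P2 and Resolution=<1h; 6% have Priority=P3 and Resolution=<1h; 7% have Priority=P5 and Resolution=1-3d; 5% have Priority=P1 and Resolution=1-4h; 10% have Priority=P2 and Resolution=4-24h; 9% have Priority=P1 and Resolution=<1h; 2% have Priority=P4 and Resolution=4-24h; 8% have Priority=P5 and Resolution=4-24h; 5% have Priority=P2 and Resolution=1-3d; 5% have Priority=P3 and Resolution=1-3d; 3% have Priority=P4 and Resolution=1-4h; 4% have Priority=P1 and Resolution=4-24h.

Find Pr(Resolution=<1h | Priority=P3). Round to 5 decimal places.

P(Priority=P3) = 0.06 + 0.04 + 0.01 + 0.05 = 0.16.
P(Resolution=<1h | Priority=P3) = 0.06/0.16 = 0.37500.

0.37500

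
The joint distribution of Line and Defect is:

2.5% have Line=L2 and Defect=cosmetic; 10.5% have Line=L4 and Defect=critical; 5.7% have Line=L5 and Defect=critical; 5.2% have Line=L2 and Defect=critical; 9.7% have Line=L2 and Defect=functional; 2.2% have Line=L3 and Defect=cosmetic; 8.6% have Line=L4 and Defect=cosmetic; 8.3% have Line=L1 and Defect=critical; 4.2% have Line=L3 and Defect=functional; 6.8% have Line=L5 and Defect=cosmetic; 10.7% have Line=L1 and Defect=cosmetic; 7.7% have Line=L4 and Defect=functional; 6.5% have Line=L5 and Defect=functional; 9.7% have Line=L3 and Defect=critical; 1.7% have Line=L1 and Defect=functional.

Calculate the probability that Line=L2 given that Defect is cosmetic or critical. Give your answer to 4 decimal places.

P(Defect=cosmetic) = 0.107 + 0.025 + 0.022 + 0.086 + 0.068 = 0.308.
P(Defect=critical) = 0.083 + 0.052 + 0.097 + 0.105 + 0.057 = 0.394.
P(Defect ∈ {cosmetic, critical}) = 0.308 + 0.394 = 0.702; P(Line=L2, Defect ∈ {cosmetic, critical}) = 0.025 + 0.052 = 0.077.
P(Line=L2 | Defect ∈ {cosmetic, critical}) = 0.077/0.702 = 0.1097.

0.1097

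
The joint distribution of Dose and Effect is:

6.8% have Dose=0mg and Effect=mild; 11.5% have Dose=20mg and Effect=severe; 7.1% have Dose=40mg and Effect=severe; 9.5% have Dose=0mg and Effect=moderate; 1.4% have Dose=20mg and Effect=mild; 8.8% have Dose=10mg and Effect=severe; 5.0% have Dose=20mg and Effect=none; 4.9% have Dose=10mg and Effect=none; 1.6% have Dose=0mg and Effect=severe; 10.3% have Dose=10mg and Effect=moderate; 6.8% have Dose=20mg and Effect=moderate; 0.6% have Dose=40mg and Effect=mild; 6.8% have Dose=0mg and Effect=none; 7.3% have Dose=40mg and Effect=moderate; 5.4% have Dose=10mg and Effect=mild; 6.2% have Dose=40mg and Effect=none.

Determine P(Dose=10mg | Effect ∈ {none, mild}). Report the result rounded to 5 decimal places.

0.27763

P(Effect=none) = 0.068 + 0.049 + 0.050 + 0.062 = 0.229.
P(Effect=mild) = 0.068 + 0.054 + 0.014 + 0.006 = 0.142.
P(Effect ∈ {none, mild}) = 0.229 + 0.142 = 0.371; P(Dose=10mg, Effect ∈ {none, mild}) = 0.049 + 0.054 = 0.103.
P(Dose=10mg | Effect ∈ {none, mild}) = 0.103/0.371 = 0.27763.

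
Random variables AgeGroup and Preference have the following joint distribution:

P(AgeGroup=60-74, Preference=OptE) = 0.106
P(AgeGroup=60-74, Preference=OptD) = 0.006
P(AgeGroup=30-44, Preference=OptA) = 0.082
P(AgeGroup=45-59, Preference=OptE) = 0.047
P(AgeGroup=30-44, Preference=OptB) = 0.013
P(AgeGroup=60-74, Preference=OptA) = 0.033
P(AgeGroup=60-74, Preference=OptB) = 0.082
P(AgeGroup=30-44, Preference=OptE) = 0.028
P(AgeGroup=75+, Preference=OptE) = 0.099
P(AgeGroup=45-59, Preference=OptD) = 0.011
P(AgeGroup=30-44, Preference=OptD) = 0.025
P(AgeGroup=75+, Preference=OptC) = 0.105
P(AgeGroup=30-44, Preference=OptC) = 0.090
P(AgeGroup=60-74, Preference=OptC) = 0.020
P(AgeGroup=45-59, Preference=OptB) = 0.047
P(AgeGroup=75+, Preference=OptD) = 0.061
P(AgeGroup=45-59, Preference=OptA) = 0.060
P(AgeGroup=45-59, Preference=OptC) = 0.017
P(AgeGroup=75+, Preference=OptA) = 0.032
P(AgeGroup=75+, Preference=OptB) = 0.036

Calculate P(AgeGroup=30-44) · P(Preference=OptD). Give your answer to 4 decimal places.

0.0245

P(AgeGroup=30-44) = 0.082 + 0.013 + 0.090 + 0.025 + 0.028 = 0.238.
P(Preference=OptD) = 0.025 + 0.011 + 0.006 + 0.061 = 0.103.
Product: 0.238 × 0.103 = 0.0245.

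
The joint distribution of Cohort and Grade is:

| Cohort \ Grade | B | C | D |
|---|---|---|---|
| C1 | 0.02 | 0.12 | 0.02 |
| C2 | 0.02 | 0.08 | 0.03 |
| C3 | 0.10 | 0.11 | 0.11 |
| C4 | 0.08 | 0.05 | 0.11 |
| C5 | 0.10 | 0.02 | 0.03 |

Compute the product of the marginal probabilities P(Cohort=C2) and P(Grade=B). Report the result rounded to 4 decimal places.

0.0416

P(Cohort=C2) = 0.02 + 0.08 + 0.03 = 0.13.
P(Grade=B) = 0.02 + 0.02 + 0.10 + 0.08 + 0.10 = 0.32.
Product: 0.13 × 0.32 = 0.0416.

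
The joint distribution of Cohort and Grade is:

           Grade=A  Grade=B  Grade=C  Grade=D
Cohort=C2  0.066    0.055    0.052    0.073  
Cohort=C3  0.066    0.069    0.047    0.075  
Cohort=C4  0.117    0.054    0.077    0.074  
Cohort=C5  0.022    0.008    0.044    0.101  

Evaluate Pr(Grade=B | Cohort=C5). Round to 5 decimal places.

0.04571

P(Cohort=C5) = 0.022 + 0.008 + 0.044 + 0.101 = 0.175.
P(Grade=B | Cohort=C5) = 0.008/0.175 = 0.04571.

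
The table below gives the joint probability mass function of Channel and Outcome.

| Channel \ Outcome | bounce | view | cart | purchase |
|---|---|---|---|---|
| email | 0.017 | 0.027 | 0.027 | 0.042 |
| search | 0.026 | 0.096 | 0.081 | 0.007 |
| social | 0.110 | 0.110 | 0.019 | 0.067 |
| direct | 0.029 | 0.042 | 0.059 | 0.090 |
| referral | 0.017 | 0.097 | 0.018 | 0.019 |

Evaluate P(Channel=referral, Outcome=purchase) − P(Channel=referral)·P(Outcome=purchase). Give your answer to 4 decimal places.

-0.0150

P(Channel=referral) = 0.017 + 0.097 + 0.018 + 0.019 = 0.151.
P(Outcome=purchase) = 0.042 + 0.007 + 0.067 + 0.090 + 0.019 = 0.225.
P(Channel=referral, Outcome=purchase) − P(Channel=referral)P(Outcome=purchase) = 0.019 − 0.151×0.225 = -0.0150.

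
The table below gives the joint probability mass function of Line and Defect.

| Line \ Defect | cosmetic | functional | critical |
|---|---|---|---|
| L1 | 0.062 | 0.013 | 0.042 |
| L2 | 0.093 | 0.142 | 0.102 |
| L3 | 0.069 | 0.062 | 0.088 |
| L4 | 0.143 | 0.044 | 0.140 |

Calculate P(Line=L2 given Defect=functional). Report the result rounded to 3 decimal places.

0.544

P(Defect=functional) = 0.013 + 0.142 + 0.062 + 0.044 = 0.261.
P(Line=L2 | Defect=functional) = 0.142/0.261 = 0.544.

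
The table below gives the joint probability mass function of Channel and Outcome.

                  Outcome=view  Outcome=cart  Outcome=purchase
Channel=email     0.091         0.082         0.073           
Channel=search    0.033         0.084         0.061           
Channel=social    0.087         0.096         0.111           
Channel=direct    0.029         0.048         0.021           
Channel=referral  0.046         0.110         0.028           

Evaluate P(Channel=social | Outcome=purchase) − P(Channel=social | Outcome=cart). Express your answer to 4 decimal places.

0.1490

P(Outcome=purchase) = 0.073 + 0.061 + 0.111 + 0.021 + 0.028 = 0.294; P(Channel=social | Outcome=purchase) = 0.111/0.294 = 0.37755.
P(Outcome=cart) = 0.082 + 0.084 + 0.096 + 0.048 + 0.110 = 0.420; P(Channel=social | Outcome=cart) = 0.096/0.420 = 0.22857.
Difference = 0.1490.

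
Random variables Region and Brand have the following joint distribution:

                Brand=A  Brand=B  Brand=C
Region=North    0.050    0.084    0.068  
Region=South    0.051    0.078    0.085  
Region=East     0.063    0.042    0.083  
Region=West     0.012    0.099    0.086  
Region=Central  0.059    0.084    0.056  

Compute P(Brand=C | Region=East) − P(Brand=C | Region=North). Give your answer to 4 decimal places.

P(Region=East) = 0.063 + 0.042 + 0.083 = 0.188; P(Brand=C | Region=East) = 0.083/0.188 = 0.44149.
P(Region=North) = 0.050 + 0.084 + 0.068 = 0.202; P(Brand=C | Region=North) = 0.068/0.202 = 0.33663.
Difference = 0.1049.

0.1049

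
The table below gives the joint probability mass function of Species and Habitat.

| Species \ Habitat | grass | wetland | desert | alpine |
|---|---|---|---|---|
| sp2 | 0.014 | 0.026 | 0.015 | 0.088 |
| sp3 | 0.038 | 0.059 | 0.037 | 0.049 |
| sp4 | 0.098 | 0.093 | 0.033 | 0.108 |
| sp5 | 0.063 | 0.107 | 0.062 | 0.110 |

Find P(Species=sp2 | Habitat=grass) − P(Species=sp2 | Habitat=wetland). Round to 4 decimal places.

-0.0255

P(Habitat=grass) = 0.014 + 0.038 + 0.098 + 0.063 = 0.213; P(Species=sp2 | Habitat=grass) = 0.014/0.213 = 0.06573.
P(Habitat=wetland) = 0.026 + 0.059 + 0.093 + 0.107 = 0.285; P(Species=sp2 | Habitat=wetland) = 0.026/0.285 = 0.09123.
Difference = -0.0255.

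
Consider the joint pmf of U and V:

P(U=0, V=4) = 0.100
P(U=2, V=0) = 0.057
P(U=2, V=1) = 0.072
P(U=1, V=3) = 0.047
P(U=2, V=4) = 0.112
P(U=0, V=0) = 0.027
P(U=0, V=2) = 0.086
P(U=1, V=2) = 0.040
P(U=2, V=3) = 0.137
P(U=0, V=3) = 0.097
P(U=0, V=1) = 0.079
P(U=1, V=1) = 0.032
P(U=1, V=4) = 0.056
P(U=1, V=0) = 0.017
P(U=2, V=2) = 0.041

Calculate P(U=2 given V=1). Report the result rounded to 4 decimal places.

0.3934

P(V=1) = 0.079 + 0.032 + 0.072 = 0.183.
P(U=2 | V=1) = 0.072/0.183 = 0.3934.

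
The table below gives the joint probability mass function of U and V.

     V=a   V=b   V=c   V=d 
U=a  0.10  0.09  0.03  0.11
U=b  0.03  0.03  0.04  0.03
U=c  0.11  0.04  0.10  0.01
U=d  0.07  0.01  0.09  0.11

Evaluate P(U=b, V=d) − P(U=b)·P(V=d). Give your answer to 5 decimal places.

-0.00380

P(U=b) = 0.03 + 0.03 + 0.04 + 0.03 = 0.13.
P(V=d) = 0.11 + 0.03 + 0.01 + 0.11 = 0.26.
P(U=b, V=d) − P(U=b)P(V=d) = 0.03 − 0.13×0.26 = -0.00380.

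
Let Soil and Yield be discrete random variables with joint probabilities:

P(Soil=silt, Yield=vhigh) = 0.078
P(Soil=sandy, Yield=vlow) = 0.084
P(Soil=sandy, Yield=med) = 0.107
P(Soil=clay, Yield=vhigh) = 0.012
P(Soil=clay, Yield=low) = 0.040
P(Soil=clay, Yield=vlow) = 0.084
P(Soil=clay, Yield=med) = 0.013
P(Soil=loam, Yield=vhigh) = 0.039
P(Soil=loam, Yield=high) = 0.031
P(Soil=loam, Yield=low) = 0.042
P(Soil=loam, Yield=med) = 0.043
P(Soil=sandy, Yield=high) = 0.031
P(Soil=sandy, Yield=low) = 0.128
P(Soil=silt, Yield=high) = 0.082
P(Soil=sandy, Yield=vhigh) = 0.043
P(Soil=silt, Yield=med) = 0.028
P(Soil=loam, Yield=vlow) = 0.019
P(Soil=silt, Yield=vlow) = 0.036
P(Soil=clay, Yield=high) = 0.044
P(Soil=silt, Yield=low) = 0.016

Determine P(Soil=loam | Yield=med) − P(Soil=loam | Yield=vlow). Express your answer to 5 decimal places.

P(Yield=med) = 0.107 + 0.043 + 0.013 + 0.028 = 0.191; P(Soil=loam | Yield=med) = 0.043/0.191 = 0.225131.
P(Yield=vlow) = 0.084 + 0.019 + 0.084 + 0.036 = 0.223; P(Soil=loam | Yield=vlow) = 0.019/0.223 = 0.085202.
Difference = 0.13993.

0.13993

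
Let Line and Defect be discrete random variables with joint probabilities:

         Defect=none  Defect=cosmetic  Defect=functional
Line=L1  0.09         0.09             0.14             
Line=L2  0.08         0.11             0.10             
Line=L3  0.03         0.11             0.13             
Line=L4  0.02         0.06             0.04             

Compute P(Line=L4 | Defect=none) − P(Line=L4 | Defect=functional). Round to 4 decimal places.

P(Defect=none) = 0.09 + 0.08 + 0.03 + 0.02 = 0.22; P(Line=L4 | Defect=none) = 0.02/0.22 = 0.09091.
P(Defect=functional) = 0.14 + 0.10 + 0.13 + 0.04 = 0.41; P(Line=L4 | Defect=functional) = 0.04/0.41 = 0.09756.
Difference = -0.0067.

-0.0067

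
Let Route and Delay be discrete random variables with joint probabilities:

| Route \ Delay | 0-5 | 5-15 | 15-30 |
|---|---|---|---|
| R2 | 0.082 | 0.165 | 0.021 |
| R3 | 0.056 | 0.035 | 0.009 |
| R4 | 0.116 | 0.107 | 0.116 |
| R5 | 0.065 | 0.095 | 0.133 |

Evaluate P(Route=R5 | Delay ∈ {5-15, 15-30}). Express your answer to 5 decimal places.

0.33480

P(Delay=5-15) = 0.165 + 0.035 + 0.107 + 0.095 = 0.402.
P(Delay=15-30) = 0.021 + 0.009 + 0.116 + 0.133 = 0.279.
P(Delay ∈ {5-15, 15-30}) = 0.402 + 0.279 = 0.681; P(Route=R5, Delay ∈ {5-15, 15-30}) = 0.095 + 0.133 = 0.228.
P(Route=R5 | Delay ∈ {5-15, 15-30}) = 0.228/0.681 = 0.33480.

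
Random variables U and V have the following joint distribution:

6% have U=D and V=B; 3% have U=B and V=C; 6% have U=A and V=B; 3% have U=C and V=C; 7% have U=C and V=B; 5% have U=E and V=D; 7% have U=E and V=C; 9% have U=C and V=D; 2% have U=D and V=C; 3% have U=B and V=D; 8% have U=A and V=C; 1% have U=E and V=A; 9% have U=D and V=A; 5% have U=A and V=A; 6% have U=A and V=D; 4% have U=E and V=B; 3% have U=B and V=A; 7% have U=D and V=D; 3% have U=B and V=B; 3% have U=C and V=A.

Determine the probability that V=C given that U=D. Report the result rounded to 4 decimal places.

0.0833

P(U=D) = 0.09 + 0.06 + 0.02 + 0.07 = 0.24.
P(V=C | U=D) = 0.02/0.24 = 0.0833.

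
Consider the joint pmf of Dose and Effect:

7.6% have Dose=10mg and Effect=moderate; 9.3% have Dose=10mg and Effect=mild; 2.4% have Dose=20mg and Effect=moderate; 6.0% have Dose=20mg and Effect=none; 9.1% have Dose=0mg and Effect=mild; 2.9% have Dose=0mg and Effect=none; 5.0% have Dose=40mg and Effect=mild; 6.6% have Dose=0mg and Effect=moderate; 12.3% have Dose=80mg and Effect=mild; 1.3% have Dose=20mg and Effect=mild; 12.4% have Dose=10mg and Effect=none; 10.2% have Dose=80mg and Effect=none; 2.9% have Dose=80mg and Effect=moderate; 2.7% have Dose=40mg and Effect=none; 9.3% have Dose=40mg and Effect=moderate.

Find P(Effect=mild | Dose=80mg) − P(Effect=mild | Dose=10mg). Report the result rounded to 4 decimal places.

P(Dose=80mg) = 0.102 + 0.123 + 0.029 = 0.254; P(Effect=mild | Dose=80mg) = 0.123/0.254 = 0.48425.
P(Dose=10mg) = 0.124 + 0.093 + 0.076 = 0.293; P(Effect=mild | Dose=10mg) = 0.093/0.293 = 0.31741.
Difference = 0.1668.

0.1668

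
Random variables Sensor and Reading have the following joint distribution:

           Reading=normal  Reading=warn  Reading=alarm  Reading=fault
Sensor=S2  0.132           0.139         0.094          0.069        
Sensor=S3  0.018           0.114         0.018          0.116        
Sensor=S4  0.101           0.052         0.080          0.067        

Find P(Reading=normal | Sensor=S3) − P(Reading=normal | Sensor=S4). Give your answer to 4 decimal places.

P(Sensor=S3) = 0.018 + 0.114 + 0.018 + 0.116 = 0.266; P(Reading=normal | Sensor=S3) = 0.018/0.266 = 0.06767.
P(Sensor=S4) = 0.101 + 0.052 + 0.080 + 0.067 = 0.300; P(Reading=normal | Sensor=S4) = 0.101/0.300 = 0.33667.
Difference = -0.2690.

-0.2690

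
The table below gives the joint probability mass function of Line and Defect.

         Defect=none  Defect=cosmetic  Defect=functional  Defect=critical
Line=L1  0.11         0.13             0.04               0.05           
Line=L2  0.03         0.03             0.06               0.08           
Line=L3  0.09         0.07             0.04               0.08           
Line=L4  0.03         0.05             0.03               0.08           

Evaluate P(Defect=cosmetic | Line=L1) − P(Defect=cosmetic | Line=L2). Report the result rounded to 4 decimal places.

P(Line=L1) = 0.11 + 0.13 + 0.04 + 0.05 = 0.33; P(Defect=cosmetic | Line=L1) = 0.13/0.33 = 0.39394.
P(Line=L2) = 0.03 + 0.03 + 0.06 + 0.08 = 0.20; P(Defect=cosmetic | Line=L2) = 0.03/0.20 = 0.15000.
Difference = 0.2439.

0.2439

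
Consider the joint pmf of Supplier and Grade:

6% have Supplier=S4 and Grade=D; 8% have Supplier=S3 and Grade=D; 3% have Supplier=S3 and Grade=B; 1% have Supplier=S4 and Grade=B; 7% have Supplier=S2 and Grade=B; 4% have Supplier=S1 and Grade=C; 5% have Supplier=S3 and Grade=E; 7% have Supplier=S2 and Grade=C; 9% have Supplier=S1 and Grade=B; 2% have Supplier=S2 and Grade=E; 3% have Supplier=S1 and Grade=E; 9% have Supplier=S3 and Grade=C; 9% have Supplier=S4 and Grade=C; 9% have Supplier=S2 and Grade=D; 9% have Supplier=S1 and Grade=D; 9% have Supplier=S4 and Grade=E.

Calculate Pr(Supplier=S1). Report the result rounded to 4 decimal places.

0.2500

P(Supplier=S1) = 0.09 + 0.04 + 0.09 + 0.03 = 0.25.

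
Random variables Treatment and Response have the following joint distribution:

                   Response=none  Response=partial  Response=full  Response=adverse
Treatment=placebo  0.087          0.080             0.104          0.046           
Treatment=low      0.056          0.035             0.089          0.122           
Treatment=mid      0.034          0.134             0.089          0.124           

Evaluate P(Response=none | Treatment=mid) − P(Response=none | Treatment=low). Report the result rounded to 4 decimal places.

P(Treatment=mid) = 0.034 + 0.134 + 0.089 + 0.124 = 0.381; P(Response=none | Treatment=mid) = 0.034/0.381 = 0.08924.
P(Treatment=low) = 0.056 + 0.035 + 0.089 + 0.122 = 0.302; P(Response=none | Treatment=low) = 0.056/0.302 = 0.18543.
Difference = -0.0962.

-0.0962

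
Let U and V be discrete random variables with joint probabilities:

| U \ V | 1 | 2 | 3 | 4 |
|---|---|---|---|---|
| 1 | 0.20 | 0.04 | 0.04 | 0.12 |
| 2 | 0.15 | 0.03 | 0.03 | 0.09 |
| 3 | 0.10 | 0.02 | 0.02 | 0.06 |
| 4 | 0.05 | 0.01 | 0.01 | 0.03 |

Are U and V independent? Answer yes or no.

yes

Every cell satisfies P(U,V) = P(U)·P(V). For instance P(U=2) = 0.30, P(V=1) = 0.50, and 0.30×0.50 = 0.15 matches the joint entry. So U and V are independent.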